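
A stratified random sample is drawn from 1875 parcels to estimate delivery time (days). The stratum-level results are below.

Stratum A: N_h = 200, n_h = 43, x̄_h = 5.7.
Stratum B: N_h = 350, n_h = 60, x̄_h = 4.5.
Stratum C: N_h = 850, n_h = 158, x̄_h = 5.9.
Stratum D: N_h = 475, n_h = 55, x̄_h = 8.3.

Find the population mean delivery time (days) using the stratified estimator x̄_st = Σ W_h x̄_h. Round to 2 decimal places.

x̄_st ≈ 6.23

N = Σ N_h = 1875. Stratum weights W_h = N_h/N.
x̄_st = (200·5.7 + 350·4.5 + 850·5.9 + 475·8.3) / 1875 = 6.2253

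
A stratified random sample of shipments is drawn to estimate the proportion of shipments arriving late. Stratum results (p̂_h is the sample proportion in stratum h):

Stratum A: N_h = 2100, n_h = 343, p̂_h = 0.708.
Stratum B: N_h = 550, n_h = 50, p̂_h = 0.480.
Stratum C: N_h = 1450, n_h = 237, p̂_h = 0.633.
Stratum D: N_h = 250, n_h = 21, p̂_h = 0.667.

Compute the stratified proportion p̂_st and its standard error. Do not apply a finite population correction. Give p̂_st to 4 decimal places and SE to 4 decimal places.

p̂_st ≈ 0.6518, SE ≈ 0.0192

N = 4350; stratum weights W_h = N_h/N.
p̂_st = Σ W_h p̂_h = (2100·0.708 + 550·0.480 + 1450·0.633 + 250·0.667)/4350 = 0.65182
V̂(p̂_st) = Σ W_h² p̂_h(1−p̂_h)/(n_h−1):
  stratum A: (2100/4350)²·0.708·0.292/342 = 0.00014088
  stratum B: (550/4350)²·0.480·0.520/49 = 8.1432e-05
  stratum C: (1450/4350)²·0.633·0.367/236 = 0.000109374
  stratum D: (250/4350)²·0.667·0.333/20 = 3.6681e-05
V̂(p̂_st) = 0.000368368; SE = √V̂ = 0.0191929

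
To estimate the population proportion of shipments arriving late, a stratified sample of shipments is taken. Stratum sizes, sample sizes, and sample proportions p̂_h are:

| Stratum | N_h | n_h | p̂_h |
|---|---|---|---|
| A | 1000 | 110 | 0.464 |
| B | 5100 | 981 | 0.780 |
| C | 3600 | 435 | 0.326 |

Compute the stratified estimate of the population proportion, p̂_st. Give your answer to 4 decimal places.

p̂_st ≈ 0.5789

N = 9700; stratum weights W_h = N_h/N.
p̂_st = Σ W_h p̂_h = (1000·0.464 + 5100·0.780 + 3600·0.326)/9700 = 0.57893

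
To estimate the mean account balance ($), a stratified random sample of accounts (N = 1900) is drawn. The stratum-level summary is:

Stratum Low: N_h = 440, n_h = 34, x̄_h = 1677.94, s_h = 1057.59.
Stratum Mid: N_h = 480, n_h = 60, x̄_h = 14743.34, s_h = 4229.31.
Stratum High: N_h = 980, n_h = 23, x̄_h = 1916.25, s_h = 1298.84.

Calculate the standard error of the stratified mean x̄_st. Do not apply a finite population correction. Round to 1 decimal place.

SE(x̄_st) ≈ 200.8

V̂(x̄_st) = Σ W_h² s_h²/n_h, with W_h = N_h/N and N = 1900:
  stratum Low: (440/1900)²·1057.59²/34 = 1764.22
  stratum Mid: (480/1900)²·4229.31²/60 = 19026.7
  stratum High: (980/1900)²·1298.84²/23 = 19513.2
V̂(x̄_st) = 40304.1
SE(x̄_st) = √40304.1 = 200.759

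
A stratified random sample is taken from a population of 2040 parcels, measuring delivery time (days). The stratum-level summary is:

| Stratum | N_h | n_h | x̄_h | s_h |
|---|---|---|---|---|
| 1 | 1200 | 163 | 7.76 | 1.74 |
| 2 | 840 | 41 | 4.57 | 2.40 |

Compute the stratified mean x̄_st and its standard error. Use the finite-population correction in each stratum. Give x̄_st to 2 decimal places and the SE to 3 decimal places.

x̄_st = Σ W_h x̄_h = (1200·7.76 + 840·4.57)/2040 = 6.44647
V̂(x̄_st) = Σ W_h² (1 − n_h/N_h) s_h²/n_h, with W_h = N_h/N and N = 2040:
  stratum 1: (1200/2040)²·(1 − 163/1200)·1.74²/163 = 0.00555406
  stratum 2: (840/2040)²·(1 − 41/840)·2.40²/41 = 0.0226571
V̂(x̄_st) = 0.0282112
SE(x̄_st) = √0.0282112 = 0.167962

x̄_st ≈ 6.45, SE ≈ 0.168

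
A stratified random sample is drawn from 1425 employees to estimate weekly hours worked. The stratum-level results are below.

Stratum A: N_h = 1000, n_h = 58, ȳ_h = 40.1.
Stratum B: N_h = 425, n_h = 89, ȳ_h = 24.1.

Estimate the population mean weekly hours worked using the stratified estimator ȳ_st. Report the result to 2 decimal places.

N = Σ N_h = 1425. Stratum weights W_h = N_h/N.
ȳ_st = (1000·40.1 + 425·24.1) / 1425 = 35.3281

ȳ_st ≈ 35.33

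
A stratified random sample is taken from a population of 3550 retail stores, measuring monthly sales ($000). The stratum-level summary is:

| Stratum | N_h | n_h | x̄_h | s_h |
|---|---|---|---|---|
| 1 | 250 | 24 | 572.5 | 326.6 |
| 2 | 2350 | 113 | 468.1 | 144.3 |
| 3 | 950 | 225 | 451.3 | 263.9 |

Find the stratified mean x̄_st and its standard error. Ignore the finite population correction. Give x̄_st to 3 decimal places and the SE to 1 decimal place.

x̄_st = Σ W_h x̄_h = (250·572.5 + 2350·468.1 + 950·451.3)/3550 = 470.95634
V̂(x̄_st) = Σ W_h² s_h²/n_h, with W_h = N_h/N and N = 3550:
  stratum 1: (250/3550)²·326.6²/24 = 22.0417
  stratum 2: (2350/3550)²·144.3²/113 = 80.7483
  stratum 3: (950/3550)²·263.9²/225 = 22.166
V̂(x̄_st) = 124.956
SE(x̄_st) = √124.956 = 11.1784

x̄_st ≈ 470.956, SE ≈ 11.2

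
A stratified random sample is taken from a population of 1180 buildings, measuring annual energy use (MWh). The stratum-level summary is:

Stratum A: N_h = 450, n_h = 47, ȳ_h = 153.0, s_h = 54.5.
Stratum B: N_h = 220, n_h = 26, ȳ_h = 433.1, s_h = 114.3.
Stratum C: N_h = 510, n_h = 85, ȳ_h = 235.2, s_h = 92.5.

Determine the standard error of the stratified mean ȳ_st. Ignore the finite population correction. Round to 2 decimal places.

SE(ȳ_st) ≈ 6.74

V̂(ȳ_st) = Σ W_h² s_h²/n_h, with W_h = N_h/N and N = 1180:
  stratum A: (450/1180)²·54.5²/47 = 9.19086
  stratum B: (220/1180)²·114.3²/26 = 17.4663
  stratum C: (510/1180)²·92.5²/85 = 18.8036
V̂(ȳ_st) = 45.4607
SE(ȳ_st) = √45.4607 = 6.74246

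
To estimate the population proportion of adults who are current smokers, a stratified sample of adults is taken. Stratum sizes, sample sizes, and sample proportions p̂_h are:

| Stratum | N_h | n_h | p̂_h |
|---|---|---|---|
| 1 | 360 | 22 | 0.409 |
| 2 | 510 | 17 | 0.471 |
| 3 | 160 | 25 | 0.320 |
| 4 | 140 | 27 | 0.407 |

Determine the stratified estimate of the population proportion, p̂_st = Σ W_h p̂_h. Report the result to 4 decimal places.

p̂_st ≈ 0.4236

N = 1170; stratum weights W_h = N_h/N.
p̂_st = Σ W_h p̂_h = (360·0.409 + 510·0.471 + 160·0.320 + 140·0.407)/1170 = 0.42362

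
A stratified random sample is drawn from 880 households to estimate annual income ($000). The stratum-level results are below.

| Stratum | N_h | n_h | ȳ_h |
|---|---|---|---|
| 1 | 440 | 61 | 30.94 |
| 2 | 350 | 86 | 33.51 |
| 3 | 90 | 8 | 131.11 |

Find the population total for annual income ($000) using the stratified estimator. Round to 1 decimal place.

τ̂_st = Σ N_h ȳ_h = 440·30.94 + 350·33.51 + 90·131.11 = 37142.0

τ̂_st ≈ 37142.0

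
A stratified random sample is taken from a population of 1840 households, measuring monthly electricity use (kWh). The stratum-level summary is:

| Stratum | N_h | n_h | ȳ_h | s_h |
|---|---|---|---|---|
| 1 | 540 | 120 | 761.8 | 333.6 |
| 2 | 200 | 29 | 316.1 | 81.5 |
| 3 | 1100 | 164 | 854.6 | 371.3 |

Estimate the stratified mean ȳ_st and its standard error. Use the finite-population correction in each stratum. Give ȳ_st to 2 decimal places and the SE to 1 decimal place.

ȳ_st = Σ W_h ȳ_h = (540·761.8 + 200·316.1 + 1100·854.6)/1840 = 768.83261
V̂(ȳ_st) = Σ W_h² (1 − n_h/N_h) s_h²/n_h, with W_h = N_h/N and N = 1840:
  stratum 1: (540/1840)²·(1 − 120/540)·333.6²/120 = 62.1267
  stratum 2: (200/1840)²·(1 − 29/200)·81.5²/29 = 2.3137
  stratum 3: (1100/1840)²·(1 − 164/1100)·371.3²/164 = 255.646
V̂(ȳ_st) = 320.086
SE(ȳ_st) = √320.086 = 17.891

ȳ_st ≈ 768.83, SE ≈ 17.9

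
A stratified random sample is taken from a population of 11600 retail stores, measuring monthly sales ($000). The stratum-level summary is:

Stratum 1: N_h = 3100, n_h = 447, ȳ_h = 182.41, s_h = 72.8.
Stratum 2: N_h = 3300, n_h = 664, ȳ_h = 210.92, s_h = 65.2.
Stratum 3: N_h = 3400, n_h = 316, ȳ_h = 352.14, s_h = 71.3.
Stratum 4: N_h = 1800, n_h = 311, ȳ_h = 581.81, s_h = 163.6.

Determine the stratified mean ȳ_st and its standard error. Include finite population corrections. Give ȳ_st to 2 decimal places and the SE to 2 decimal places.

ȳ_st ≈ 302.24, SE ≈ 2.03

ȳ_st = Σ W_h ȳ_h = (3100·182.41 + 3300·210.92 + 3400·352.14 + 1800·581.81)/11600 = 302.24491
V̂(ȳ_st) = Σ W_h² (1 − n_h/N_h) s_h²/n_h, with W_h = N_h/N and N = 11600:
  stratum 1: (3100/11600)²·(1 − 447/3100)·72.8²/447 = 0.724667
  stratum 2: (3300/11600)²·(1 − 664/3300)·65.2²/664 = 0.413876
  stratum 3: (3400/11600)²·(1 − 316/3400)·71.3²/316 = 1.25363
  stratum 4: (1800/11600)²·(1 − 311/1800)·163.6²/311 = 1.71418
V̂(ȳ_st) = 4.10636
SE(ȳ_st) = √4.10636 = 2.02641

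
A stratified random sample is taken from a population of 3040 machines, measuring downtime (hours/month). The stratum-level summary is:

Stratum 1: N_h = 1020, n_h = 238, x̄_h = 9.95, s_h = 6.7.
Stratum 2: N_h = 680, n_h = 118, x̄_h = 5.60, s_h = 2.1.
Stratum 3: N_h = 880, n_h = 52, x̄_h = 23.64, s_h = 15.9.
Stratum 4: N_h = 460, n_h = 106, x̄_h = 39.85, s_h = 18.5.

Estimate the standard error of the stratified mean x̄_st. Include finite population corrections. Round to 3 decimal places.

SE(x̄_st) ≈ 0.677

V̂(x̄_st) = Σ W_h² (1 − n_h/N_h) s_h²/n_h, with W_h = N_h/N and N = 3040:
  stratum 1: (1020/3040)²·(1 − 238/1020)·6.7²/238 = 0.0162792
  stratum 2: (680/3040)²·(1 − 118/680)·2.1²/118 = 0.00154545
  stratum 3: (880/3040)²·(1 − 52/880)·15.9²/52 = 0.383316
  stratum 4: (460/3040)²·(1 − 106/460)·18.5²/106 = 0.056892
V̂(x̄_st) = 0.458032
SE(x̄_st) = √0.458032 = 0.676781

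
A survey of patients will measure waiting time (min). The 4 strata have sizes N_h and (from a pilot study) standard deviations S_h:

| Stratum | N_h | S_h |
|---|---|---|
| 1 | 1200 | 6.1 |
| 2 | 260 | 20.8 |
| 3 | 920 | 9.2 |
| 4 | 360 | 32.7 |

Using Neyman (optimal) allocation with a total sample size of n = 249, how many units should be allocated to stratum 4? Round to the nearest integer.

89

Neyman allocation: n_h = n · N_h S_h / Σ N_i S_i, with n = 249.
  stratum 1: N_h·S_h = 1200·6.1 = 7320.00
  stratum 2: N_h·S_h = 260·20.8 = 5408.00
  stratum 3: N_h·S_h = 920·9.2 = 8464.00
  stratum 4: N_h·S_h = 360·32.7 = 11772.00
Σ N_h S_h = 32964.00
n for stratum 4 = 249·11772.00/32964.00 = 88.922 → 89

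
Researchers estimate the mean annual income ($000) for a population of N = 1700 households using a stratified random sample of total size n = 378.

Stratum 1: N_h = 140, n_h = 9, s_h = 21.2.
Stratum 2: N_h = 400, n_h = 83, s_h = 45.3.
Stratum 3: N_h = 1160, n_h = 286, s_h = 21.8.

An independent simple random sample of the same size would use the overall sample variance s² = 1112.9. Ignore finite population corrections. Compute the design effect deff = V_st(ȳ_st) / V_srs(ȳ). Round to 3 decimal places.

V̂(ȳ_st) = Σ W_h² s_h²/n_h, with W_h = N_h/N and N = 1700:
  stratum 1: (140/1700)²·21.2²/9 = 0.338678
  stratum 2: (400/1700)²·45.3²/83 = 1.3688
  stratum 3: (1160/1700)²·21.8²/286 = 0.773687
V_st = 2.48117
V_srs = s²/n = 1112.9/378 = 2.94418
deff = V_st / V_srs = 2.48117/2.94418 = 0.8427

deff ≈ 0.843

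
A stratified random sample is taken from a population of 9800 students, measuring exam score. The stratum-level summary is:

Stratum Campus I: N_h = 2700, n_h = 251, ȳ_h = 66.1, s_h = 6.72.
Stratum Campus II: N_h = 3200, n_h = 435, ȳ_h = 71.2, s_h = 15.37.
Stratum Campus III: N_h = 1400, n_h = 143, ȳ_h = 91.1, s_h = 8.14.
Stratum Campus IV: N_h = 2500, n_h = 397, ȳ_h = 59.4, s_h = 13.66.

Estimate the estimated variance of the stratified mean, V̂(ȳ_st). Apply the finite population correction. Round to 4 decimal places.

V̂(ȳ_st) = Σ W_h² (1 − n_h/N_h) s_h²/n_h, with W_h = N_h/N and N = 9800:
  stratum Campus I: (2700/9800)²·(1 − 251/2700)·6.72²/251 = 0.012387
  stratum Campus II: (3200/9800)²·(1 − 435/3200)·15.37²/435 = 0.0500324
  stratum Campus III: (1400/9800)²·(1 − 143/1400)·8.14²/143 = 0.00849032
  stratum Campus IV: (2500/9800)²·(1 − 397/2500)·13.66²/397 = 0.0257299
V̂(ȳ_st) = 0.0966396

V̂(ȳ_st) ≈ 0.0966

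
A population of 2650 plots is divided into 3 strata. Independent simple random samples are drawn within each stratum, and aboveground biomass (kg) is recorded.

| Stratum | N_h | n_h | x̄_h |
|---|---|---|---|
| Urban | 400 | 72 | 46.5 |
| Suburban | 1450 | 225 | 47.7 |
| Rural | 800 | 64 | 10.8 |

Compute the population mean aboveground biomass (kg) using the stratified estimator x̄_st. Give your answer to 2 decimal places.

N = Σ N_h = 2650. Stratum weights W_h = N_h/N.
x̄_st = (400·46.5 + 1450·47.7 + 800·10.8) / 2650 = 36.3792

x̄_st ≈ 36.38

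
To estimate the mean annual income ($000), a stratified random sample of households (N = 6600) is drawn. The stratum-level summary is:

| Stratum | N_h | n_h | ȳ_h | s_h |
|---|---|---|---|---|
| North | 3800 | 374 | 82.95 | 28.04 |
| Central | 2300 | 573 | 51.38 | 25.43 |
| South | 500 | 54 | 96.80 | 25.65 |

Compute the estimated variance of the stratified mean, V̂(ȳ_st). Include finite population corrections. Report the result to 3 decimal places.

V̂(ȳ_st) ≈ 0.794

V̂(ȳ_st) = Σ W_h² (1 − n_h/N_h) s_h²/n_h, with W_h = N_h/N and N = 6600:
  stratum North: (3800/6600)²·(1 − 374/3800)·28.04²/374 = 0.628301
  stratum Central: (2300/6600)²·(1 − 573/2300)·25.43²/573 = 0.102913
  stratum South: (500/6600)²·(1 − 54/500)·25.65²/54 = 0.0623732
V̂(ȳ_st) = 0.793587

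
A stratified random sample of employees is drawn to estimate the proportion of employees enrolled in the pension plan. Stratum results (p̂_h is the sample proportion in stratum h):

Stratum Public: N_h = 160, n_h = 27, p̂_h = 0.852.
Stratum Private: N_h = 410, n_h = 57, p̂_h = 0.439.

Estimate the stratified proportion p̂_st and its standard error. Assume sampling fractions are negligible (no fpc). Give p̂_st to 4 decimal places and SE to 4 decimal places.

p̂_st ≈ 0.5549, SE ≈ 0.0516

N = 570; stratum weights W_h = N_h/N.
p̂_st = Σ W_h p̂_h = (160·0.852 + 410·0.439)/570 = 0.55493
V̂(p̂_st) = Σ W_h² p̂_h(1−p̂_h)/(n_h−1):
  stratum Public: (160/570)²·0.852·0.148/26 = 0.000382136
  stratum Private: (410/570)²·0.439·0.561/56 = 0.0022754
V̂(p̂_st) = 0.00265753; SE = √V̂ = 0.0515513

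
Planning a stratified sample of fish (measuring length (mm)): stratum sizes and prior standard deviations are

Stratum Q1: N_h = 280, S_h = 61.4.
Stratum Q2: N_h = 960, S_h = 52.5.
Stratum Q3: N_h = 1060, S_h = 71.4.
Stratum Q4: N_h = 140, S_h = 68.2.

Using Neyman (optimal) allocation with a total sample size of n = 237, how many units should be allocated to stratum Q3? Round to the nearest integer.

Neyman allocation: n_h = n · N_h S_h / Σ N_i S_i, with n = 237.
  stratum Q1: N_h·S_h = 280·61.4 = 17192.00
  stratum Q2: N_h·S_h = 960·52.5 = 50400.00
  stratum Q3: N_h·S_h = 1060·71.4 = 75684.00
  stratum Q4: N_h·S_h = 140·68.2 = 9548.00
Σ N_h S_h = 152824.00
n for stratum Q3 = 237·75684.00/152824.00 = 117.371 → 117

117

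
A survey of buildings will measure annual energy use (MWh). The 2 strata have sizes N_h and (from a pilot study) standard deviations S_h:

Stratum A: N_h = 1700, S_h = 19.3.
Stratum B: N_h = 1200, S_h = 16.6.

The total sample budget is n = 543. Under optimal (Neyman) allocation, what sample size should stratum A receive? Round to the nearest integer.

Neyman allocation: n_h = n · N_h S_h / Σ N_i S_i, with n = 543.
  stratum A: N_h·S_h = 1700·19.3 = 32810.00
  stratum B: N_h·S_h = 1200·16.6 = 19920.00
Σ N_h S_h = 52730.00
n for stratum A = 543·32810.00/52730.00 = 337.869 → 338

338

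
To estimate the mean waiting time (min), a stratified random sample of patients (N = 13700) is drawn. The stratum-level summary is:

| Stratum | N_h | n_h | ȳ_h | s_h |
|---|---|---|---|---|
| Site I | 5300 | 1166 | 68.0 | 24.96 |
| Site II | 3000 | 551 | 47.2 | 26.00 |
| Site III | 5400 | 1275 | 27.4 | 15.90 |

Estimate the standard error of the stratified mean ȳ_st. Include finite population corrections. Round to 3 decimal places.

SE(ȳ_st) ≈ 0.366

V̂(ȳ_st) = Σ W_h² (1 − n_h/N_h) s_h²/n_h, with W_h = N_h/N and N = 13700:
  stratum Site I: (5300/13700)²·(1 − 1166/5300)·24.96²/1166 = 0.0623729
  stratum Site II: (3000/13700)²·(1 − 551/3000)·26.00²/551 = 0.0480246
  stratum Site III: (5400/13700)²·(1 − 1275/5400)·15.90²/1275 = 0.0235321
V̂(ȳ_st) = 0.13393
SE(ȳ_st) = √0.13393 = 0.365964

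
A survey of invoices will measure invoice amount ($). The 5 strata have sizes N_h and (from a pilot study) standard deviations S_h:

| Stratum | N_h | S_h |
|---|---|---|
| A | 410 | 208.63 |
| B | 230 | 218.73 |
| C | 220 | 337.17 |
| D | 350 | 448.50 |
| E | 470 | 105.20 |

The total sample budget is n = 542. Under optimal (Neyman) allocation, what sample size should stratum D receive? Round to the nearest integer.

204

Neyman allocation: n_h = n · N_h S_h / Σ N_i S_i, with n = 542.
  stratum A: N_h·S_h = 410·208.63 = 85538.30
  stratum B: N_h·S_h = 230·218.73 = 50307.90
  stratum C: N_h·S_h = 220·337.17 = 74177.40
  stratum D: N_h·S_h = 350·448.50 = 156975.00
  stratum E: N_h·S_h = 470·105.20 = 49444.00
Σ N_h S_h = 416442.60
n for stratum D = 542·156975.00/416442.60 = 204.303 → 204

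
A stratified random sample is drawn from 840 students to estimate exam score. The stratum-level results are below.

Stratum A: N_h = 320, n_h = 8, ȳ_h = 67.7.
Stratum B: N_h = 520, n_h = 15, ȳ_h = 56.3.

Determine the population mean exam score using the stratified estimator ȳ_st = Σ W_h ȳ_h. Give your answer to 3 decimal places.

N = Σ N_h = 840. Stratum weights W_h = N_h/N.
ȳ_st = (320·67.7 + 520·56.3) / 840 = 60.64286

ȳ_st ≈ 60.643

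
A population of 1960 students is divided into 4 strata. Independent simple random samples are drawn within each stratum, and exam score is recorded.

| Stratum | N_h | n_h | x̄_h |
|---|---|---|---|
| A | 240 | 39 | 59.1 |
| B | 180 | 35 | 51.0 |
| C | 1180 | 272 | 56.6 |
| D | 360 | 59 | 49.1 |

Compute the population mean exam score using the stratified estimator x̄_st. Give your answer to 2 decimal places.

N = Σ N_h = 1960. Stratum weights W_h = N_h/N.
x̄_st = (240·59.1 + 180·51.0 + 1180·56.6 + 360·49.1) / 1960 = 55.0143

x̄_st ≈ 55.01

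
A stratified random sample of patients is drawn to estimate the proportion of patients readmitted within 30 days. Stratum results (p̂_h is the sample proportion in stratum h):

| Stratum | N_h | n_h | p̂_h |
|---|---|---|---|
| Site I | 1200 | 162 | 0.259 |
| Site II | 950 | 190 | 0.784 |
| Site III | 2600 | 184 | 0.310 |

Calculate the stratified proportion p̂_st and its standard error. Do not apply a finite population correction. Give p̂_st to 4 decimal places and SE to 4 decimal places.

p̂_st ≈ 0.3919, SE ≈ 0.0215

N = 4750; stratum weights W_h = N_h/N.
p̂_st = Σ W_h p̂_h = (1200·0.259 + 950·0.784 + 2600·0.310)/4750 = 0.39192
V̂(p̂_st) = Σ W_h² p̂_h(1−p̂_h)/(n_h−1):
  stratum Site I: (1200/4750)²·0.259·0.741/161 = 7.60795e-05
  stratum Site II: (950/4750)²·0.784·0.216/189 = 3.584e-05
  stratum Site III: (2600/4750)²·0.310·0.690/183 = 0.000350202
V̂(p̂_st) = 0.000462122; SE = √V̂ = 0.021497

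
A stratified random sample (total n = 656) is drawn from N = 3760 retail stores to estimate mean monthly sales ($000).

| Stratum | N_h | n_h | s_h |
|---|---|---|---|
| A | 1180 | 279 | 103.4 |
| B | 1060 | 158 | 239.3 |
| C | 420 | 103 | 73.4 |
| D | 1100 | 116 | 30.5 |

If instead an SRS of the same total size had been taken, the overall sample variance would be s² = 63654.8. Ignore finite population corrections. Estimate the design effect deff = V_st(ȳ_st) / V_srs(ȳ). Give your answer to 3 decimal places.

deff ≈ 0.350

V̂(ȳ_st) = Σ W_h² s_h²/n_h, with W_h = N_h/N and N = 3760:
  stratum A: (1180/3760)²·103.4²/279 = 3.7742
  stratum B: (1060/3760)²·239.3²/158 = 28.8048
  stratum C: (420/3760)²·73.4²/103 = 0.652646
  stratum D: (1100/3760)²·30.5²/116 = 0.686359
V_st = 33.918
V_srs = s²/n = 63654.8/656 = 97.0348
deff = V_st / V_srs = 33.918/97.0348 = 0.3495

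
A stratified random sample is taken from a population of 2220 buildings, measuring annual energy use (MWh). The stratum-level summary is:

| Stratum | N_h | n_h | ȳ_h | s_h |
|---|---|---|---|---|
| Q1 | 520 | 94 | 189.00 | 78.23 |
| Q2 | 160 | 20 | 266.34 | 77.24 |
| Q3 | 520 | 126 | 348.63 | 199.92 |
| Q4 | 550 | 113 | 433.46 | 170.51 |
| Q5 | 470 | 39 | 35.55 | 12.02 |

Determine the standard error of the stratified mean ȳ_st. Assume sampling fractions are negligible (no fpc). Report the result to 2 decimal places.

V̂(ȳ_st) = Σ W_h² s_h²/n_h, with W_h = N_h/N and N = 2220:
  stratum Q1: (520/2220)²·78.23²/94 = 3.57207
  stratum Q2: (160/2220)²·77.24²/20 = 1.54949
  stratum Q3: (520/2220)²·199.92²/126 = 17.4037
  stratum Q4: (550/2220)²·170.51²/113 = 15.7921
  stratum Q5: (470/2220)²·12.02²/39 = 0.166048
V̂(ȳ_st) = 38.4835
SE(ȳ_st) = √38.4835 = 6.20351

SE(ȳ_st) ≈ 6.20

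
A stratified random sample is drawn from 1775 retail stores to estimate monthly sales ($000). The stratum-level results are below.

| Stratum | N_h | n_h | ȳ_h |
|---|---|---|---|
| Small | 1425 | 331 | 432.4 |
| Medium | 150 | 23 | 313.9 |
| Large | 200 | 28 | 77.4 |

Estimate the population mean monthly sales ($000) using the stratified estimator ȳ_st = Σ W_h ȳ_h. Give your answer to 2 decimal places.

ȳ_st ≈ 382.39

N = Σ N_h = 1775. Stratum weights W_h = N_h/N.
ȳ_st = (1425·432.4 + 150·313.9 + 200·77.4) / 1775 = 382.3859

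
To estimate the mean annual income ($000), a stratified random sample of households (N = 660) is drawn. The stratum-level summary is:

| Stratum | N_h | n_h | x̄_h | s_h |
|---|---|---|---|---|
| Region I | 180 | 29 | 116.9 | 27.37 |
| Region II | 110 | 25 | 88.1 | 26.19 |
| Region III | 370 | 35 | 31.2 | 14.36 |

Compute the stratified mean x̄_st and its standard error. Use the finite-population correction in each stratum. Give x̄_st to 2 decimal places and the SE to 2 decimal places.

x̄_st = Σ W_h x̄_h = (180·116.9 + 110·88.1 + 370·31.2)/660 = 64.05606
V̂(x̄_st) = Σ W_h² (1 − n_h/N_h) s_h²/n_h, with W_h = N_h/N and N = 660:
  stratum Region I: (180/660)²·(1 − 29/180)·27.37²/29 = 1.61181
  stratum Region II: (110/660)²·(1 − 25/110)·26.19²/25 = 0.588918
  stratum Region III: (370/660)²·(1 − 35/370)·14.36²/35 = 1.67648
V̂(x̄_st) = 3.87721
SE(x̄_st) = √3.87721 = 1.96906

x̄_st ≈ 64.06, SE ≈ 1.97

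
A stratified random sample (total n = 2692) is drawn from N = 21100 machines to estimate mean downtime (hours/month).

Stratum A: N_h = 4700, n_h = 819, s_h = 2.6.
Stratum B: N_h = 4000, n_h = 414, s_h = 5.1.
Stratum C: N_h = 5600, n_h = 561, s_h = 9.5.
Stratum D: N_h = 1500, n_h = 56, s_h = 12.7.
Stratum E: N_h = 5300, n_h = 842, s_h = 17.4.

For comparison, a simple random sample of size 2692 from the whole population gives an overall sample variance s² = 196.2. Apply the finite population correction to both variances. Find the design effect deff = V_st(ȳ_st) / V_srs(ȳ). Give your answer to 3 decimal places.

deff ≈ 0.718

V̂(ȳ_st) = Σ W_h² (1 − n_h/N_h) s_h²/n_h, with W_h = N_h/N and N = 21100:
  stratum A: (4700/21100)²·(1 − 819/4700)·2.6²/819 = 0.000338173
  stratum B: (4000/21100)²·(1 − 414/4000)·5.1²/414 = 0.00202416
  stratum C: (5600/21100)²·(1 − 561/5600)·9.5²/561 = 0.0101965
  stratum D: (1500/21100)²·(1 − 56/1500)·12.7²/56 = 0.0140124
  stratum E: (5300/21100)²·(1 − 842/5300)·17.4²/842 = 0.0190826
V_st = 0.0456539
V_srs = (1 − 2692/21100)·196.2/2692 = 0.063584
deff = V_st / V_srs = 0.0456539/0.063584 = 0.7180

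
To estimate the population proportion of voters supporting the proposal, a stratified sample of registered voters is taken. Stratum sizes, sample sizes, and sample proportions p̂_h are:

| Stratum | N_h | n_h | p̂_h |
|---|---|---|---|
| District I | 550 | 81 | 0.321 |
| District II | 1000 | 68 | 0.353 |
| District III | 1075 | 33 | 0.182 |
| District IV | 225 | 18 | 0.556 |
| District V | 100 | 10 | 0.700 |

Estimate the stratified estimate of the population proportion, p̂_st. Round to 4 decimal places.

p̂_st ≈ 0.3120

N = 2950; stratum weights W_h = N_h/N.
p̂_st = Σ W_h p̂_h = (550·0.321 + 1000·0.353 + 1075·0.182 + 225·0.556 + 100·0.700)/2950 = 0.31197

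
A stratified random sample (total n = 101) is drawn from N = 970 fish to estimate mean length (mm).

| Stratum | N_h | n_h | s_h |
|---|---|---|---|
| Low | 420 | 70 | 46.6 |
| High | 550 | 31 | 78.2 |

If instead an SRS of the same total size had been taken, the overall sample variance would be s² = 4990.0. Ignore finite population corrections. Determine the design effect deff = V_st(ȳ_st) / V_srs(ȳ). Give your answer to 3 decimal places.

deff ≈ 1.401

V̂(ȳ_st) = Σ W_h² s_h²/n_h, with W_h = N_h/N and N = 970:
  stratum Low: (420/970)²·46.6²/70 = 5.81606
  stratum High: (550/970)²·78.2²/31 = 63.4211
V_st = 69.2372
V_srs = s²/n = 4990.0/101 = 49.4059
deff = V_st / V_srs = 69.2372/49.4059 = 1.4014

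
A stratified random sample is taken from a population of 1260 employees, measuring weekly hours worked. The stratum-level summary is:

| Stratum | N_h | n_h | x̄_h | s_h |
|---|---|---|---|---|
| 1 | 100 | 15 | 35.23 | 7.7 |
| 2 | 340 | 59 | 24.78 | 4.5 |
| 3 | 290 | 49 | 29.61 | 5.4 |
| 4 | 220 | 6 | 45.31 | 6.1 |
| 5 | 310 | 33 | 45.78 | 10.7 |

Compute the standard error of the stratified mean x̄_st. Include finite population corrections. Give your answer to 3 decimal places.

V̂(x̄_st) = Σ W_h² (1 − n_h/N_h) s_h²/n_h, with W_h = N_h/N and N = 1260:
  stratum 1: (100/1260)²·(1 − 15/100)·7.7²/15 = 0.0211626
  stratum 2: (340/1260)²·(1 − 59/340)·4.5²/59 = 0.0206546
  stratum 3: (290/1260)²·(1 − 49/290)·5.4²/49 = 0.0261978
  stratum 4: (220/1260)²·(1 − 6/220)·6.1²/6 = 0.183909
  stratum 5: (310/1260)²·(1 − 33/310)·10.7²/33 = 0.187652
V̂(x̄_st) = 0.439577
SE(x̄_st) = √0.439577 = 0.663006

SE(x̄_st) ≈ 0.663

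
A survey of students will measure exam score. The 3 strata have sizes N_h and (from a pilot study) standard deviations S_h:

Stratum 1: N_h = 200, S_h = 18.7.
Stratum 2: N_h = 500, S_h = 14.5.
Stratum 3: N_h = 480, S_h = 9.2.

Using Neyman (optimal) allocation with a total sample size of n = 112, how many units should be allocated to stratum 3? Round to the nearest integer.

Neyman allocation: n_h = n · N_h S_h / Σ N_i S_i, with n = 112.
  stratum 1: N_h·S_h = 200·18.7 = 3740.00
  stratum 2: N_h·S_h = 500·14.5 = 7250.00
  stratum 3: N_h·S_h = 480·9.2 = 4416.00
Σ N_h S_h = 15406.00
n for stratum 3 = 112·4416.00/15406.00 = 32.104 → 32

32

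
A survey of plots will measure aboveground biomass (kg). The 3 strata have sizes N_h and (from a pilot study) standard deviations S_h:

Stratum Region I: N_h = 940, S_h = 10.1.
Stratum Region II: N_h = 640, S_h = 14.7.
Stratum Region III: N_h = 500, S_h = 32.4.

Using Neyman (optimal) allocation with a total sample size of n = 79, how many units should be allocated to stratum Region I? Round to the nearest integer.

21

Neyman allocation: n_h = n · N_h S_h / Σ N_i S_i, with n = 79.
  stratum Region I: N_h·S_h = 940·10.1 = 9494.00
  stratum Region II: N_h·S_h = 640·14.7 = 9408.00
  stratum Region III: N_h·S_h = 500·32.4 = 16200.00
Σ N_h S_h = 35102.00
n for stratum Region I = 79·9494.00/35102.00 = 21.367 → 21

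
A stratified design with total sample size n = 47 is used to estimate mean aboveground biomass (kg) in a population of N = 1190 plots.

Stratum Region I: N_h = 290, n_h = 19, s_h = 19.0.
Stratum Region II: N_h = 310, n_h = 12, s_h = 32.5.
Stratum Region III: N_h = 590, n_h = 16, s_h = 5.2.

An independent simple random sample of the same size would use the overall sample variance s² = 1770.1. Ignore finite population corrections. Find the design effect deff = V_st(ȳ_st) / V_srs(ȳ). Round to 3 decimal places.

deff ≈ 0.200

V̂(ȳ_st) = Σ W_h² s_h²/n_h, with W_h = N_h/N and N = 1190:
  stratum Region I: (290/1190)²·19.0²/19 = 1.12838
  stratum Region II: (310/1190)²·32.5²/12 = 5.97331
  stratum Region III: (590/1190)²·5.2²/16 = 0.415429
V_st = 7.51712
V_srs = s²/n = 1770.1/47 = 37.6617
deff = V_st / V_srs = 7.51712/37.6617 = 0.1996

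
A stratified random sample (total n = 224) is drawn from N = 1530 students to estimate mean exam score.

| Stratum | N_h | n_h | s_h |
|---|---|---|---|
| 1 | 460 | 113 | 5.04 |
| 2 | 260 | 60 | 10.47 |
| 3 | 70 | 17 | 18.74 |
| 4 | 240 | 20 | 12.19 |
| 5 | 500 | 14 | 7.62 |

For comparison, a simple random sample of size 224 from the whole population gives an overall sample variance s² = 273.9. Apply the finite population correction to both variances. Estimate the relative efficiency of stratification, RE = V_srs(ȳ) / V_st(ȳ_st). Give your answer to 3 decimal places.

V̂(ȳ_st) = Σ W_h² (1 − n_h/N_h) s_h²/n_h, with W_h = N_h/N and N = 1530:
  stratum 1: (460/1530)²·(1 − 113/460)·5.04²/113 = 0.0153281
  stratum 2: (260/1530)²·(1 − 60/260)·10.47²/60 = 0.0405847
  stratum 3: (70/1530)²·(1 − 17/70)·18.74²/17 = 0.0327402
  stratum 4: (240/1530)²·(1 − 20/240)·12.19²/20 = 0.167582
  stratum 5: (500/1530)²·(1 − 14/500)·7.62²/14 = 0.430532
V_st = 0.686767
V_srs = (1 − 224/1530)·273.9/224 = 1.04375
Relative efficiency = V_srs / V_st = 1.04375/0.686767 = 1.5198

RE ≈ 1.520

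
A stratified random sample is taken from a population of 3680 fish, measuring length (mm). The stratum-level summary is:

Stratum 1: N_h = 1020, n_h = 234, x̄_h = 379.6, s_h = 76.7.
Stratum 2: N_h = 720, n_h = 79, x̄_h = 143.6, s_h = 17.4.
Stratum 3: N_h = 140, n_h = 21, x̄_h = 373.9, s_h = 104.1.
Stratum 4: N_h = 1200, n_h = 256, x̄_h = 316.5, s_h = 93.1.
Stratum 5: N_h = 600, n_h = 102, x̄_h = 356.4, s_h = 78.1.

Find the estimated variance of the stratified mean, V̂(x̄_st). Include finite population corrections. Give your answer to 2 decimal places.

V̂(x̄_st) ≈ 6.41

V̂(x̄_st) = Σ W_h² (1 − n_h/N_h) s_h²/n_h, with W_h = N_h/N and N = 3680:
  stratum 1: (1020/3680)²·(1 − 234/1020)·76.7²/234 = 1.48834
  stratum 2: (720/3680)²·(1 − 79/720)·17.4²/79 = 0.130607
  stratum 3: (140/3680)²·(1 − 21/140)·104.1²/21 = 0.634836
  stratum 4: (1200/3680)²·(1 − 256/1200)·93.1²/256 = 2.83215
  stratum 5: (600/3680)²·(1 − 102/600)·78.1²/102 = 1.31943
V̂(x̄_st) = 6.40537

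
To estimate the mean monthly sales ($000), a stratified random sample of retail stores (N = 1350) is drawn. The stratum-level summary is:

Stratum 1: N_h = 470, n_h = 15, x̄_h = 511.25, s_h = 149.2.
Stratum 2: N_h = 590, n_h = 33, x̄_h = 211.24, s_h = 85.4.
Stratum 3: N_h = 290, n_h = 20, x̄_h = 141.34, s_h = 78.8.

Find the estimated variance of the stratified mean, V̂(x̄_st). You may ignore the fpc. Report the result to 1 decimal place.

V̂(x̄_st) = Σ W_h² s_h²/n_h, with W_h = N_h/N and N = 1350:
  stratum 1: (470/1350)²·149.2²/15 = 179.877
  stratum 2: (590/1350)²·85.4²/33 = 42.2122
  stratum 3: (290/1350)²·78.8²/20 = 14.3269
V̂(x̄_st) = 236.416

V̂(x̄_st) ≈ 236.4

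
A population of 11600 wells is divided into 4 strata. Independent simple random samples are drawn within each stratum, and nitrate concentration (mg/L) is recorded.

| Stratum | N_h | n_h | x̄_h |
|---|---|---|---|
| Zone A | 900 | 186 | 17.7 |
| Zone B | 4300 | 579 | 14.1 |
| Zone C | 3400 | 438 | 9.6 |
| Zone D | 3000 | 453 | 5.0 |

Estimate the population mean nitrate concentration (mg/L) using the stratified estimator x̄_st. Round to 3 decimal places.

x̄_st ≈ 10.707

N = Σ N_h = 11600. Stratum weights W_h = N_h/N.
x̄_st = (900·17.7 + 4300·14.1 + 3400·9.6 + 3000·5.0) / 11600 = 10.70690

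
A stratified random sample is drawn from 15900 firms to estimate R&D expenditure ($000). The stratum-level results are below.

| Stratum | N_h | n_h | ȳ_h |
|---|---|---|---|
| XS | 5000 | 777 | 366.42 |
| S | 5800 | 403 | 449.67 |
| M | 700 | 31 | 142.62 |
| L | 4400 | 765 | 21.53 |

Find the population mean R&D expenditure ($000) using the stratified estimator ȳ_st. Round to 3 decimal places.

N = Σ N_h = 15900. Stratum weights W_h = N_h/N.
ȳ_st = (5000·366.42 + 5800·449.67 + 700·142.62 + 4400·21.53) / 15900 = 291.49384

ȳ_st ≈ 291.494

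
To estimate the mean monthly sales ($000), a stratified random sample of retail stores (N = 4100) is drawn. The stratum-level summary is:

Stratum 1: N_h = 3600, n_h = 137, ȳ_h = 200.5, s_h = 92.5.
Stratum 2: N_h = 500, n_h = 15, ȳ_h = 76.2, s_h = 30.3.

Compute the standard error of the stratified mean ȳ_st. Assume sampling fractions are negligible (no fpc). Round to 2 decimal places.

V̂(ȳ_st) = Σ W_h² s_h²/n_h, with W_h = N_h/N and N = 4100:
  stratum 1: (3600/4100)²·92.5²/137 = 48.1504
  stratum 2: (500/4100)²·30.3²/15 = 0.910262
V̂(ȳ_st) = 49.0607
SE(ȳ_st) = √49.0607 = 7.00433

SE(ȳ_st) ≈ 7.00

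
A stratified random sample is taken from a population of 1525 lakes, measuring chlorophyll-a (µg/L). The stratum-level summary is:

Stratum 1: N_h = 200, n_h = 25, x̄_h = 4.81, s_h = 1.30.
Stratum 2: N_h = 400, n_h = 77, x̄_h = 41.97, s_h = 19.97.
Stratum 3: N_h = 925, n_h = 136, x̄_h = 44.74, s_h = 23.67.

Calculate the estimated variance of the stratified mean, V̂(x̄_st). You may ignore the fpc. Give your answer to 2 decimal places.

V̂(x̄_st) ≈ 1.87

V̂(x̄_st) = Σ W_h² s_h²/n_h, with W_h = N_h/N and N = 1525:
  stratum 1: (200/1525)²·1.30²/25 = 0.0011627
  stratum 2: (400/1525)²·19.97²/77 = 0.356325
  stratum 3: (925/1525)²·23.67²/136 = 1.51566
V̂(x̄_st) = 1.87315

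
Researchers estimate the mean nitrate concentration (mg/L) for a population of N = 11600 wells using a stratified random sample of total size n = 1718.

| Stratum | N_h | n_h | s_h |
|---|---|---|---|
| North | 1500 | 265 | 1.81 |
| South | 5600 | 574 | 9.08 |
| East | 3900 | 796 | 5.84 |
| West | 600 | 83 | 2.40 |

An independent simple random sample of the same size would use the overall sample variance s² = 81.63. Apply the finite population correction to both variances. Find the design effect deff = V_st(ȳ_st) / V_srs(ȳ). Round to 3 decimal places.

deff ≈ 0.846

V̂(ȳ_st) = Σ W_h² (1 − n_h/N_h) s_h²/n_h, with W_h = N_h/N and N = 11600:
  stratum North: (1500/11600)²·(1 − 265/1500)·1.81²/265 = 0.000170198
  stratum South: (5600/11600)²·(1 − 574/5600)·9.08²/574 = 0.0300438
  stratum East: (3900/11600)²·(1 − 796/3900)·5.84²/796 = 0.00385463
  stratum West: (600/11600)²·(1 − 83/600)·2.40²/83 = 0.000159982
V_st = 0.0342286
V_srs = (1 − 1718/11600)·81.63/1718 = 0.0404775
deff = V_st / V_srs = 0.0342286/0.0404775 = 0.8456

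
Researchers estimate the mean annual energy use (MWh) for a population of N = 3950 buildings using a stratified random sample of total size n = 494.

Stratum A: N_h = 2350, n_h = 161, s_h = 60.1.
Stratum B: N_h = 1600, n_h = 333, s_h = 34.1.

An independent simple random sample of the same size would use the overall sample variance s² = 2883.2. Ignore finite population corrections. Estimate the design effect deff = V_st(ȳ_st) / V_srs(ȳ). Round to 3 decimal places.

V̂(ȳ_st) = Σ W_h² s_h²/n_h, with W_h = N_h/N and N = 3950:
  stratum A: (2350/3950)²·60.1²/161 = 7.94081
  stratum B: (1600/3950)²·34.1²/333 = 0.572942
V_st = 8.51375
V_srs = s²/n = 2883.2/494 = 5.83644
deff = V_st / V_srs = 8.51375/5.83644 = 1.4587

deff ≈ 1.459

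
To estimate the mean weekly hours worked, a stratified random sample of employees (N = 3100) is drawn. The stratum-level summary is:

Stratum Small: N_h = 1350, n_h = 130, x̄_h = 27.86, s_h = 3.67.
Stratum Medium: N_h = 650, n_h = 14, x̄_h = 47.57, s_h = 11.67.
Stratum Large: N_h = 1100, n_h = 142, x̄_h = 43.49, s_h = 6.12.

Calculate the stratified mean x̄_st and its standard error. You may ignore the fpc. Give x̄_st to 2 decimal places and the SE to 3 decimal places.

x̄_st = Σ W_h x̄_h = (1350·27.86 + 650·47.57 + 1100·43.49)/3100 = 37.53887
V̂(x̄_st) = Σ W_h² s_h²/n_h, with W_h = N_h/N and N = 3100:
  stratum Small: (1350/3100)²·3.67²/130 = 0.0196487
  stratum Medium: (650/3100)²·11.67²/14 = 0.427678
  stratum Large: (1100/3100)²·6.12²/142 = 0.0332106
V̂(x̄_st) = 0.480537
SE(x̄_st) = √0.480537 = 0.693208

x̄_st ≈ 37.54, SE ≈ 0.693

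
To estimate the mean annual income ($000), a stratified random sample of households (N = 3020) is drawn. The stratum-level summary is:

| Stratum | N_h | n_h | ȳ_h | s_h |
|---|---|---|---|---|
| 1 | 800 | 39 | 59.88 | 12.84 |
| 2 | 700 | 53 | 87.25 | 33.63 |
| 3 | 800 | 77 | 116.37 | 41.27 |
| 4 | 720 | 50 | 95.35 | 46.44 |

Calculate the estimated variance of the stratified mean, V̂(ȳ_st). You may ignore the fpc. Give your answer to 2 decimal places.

V̂(ȳ_st) = Σ W_h² s_h²/n_h, with W_h = N_h/N and N = 3020:
  stratum 1: (800/3020)²·12.84²/39 = 0.296641
  stratum 2: (700/3020)²·33.63²/53 = 1.14646
  stratum 3: (800/3020)²·41.27²/77 = 1.55219
  stratum 4: (720/3020)²·46.44²/50 = 2.45169
V̂(ȳ_st) = 5.44698

V̂(ȳ_st) ≈ 5.45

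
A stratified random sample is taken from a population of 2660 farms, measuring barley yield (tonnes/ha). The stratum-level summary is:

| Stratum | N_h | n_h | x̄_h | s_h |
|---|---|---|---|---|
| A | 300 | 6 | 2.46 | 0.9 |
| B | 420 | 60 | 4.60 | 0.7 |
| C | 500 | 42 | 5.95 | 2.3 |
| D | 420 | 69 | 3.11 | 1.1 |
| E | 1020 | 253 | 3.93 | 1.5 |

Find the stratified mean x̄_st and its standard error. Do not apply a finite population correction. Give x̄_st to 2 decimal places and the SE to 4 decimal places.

x̄_st ≈ 4.12, SE ≈ 0.0901

x̄_st = Σ W_h x̄_h = (300·2.46 + 420·4.60 + 500·5.95 + 420·3.11 + 1020·3.93)/2660 = 4.12023
V̂(x̄_st) = Σ W_h² s_h²/n_h, with W_h = N_h/N and N = 2660:
  stratum A: (300/2660)²·0.9²/6 = 0.00171717
  stratum B: (420/2660)²·0.7²/60 = 0.000203601
  stratum C: (500/2660)²·2.3²/42 = 0.00445024
  stratum D: (420/2660)²·1.1²/69 = 0.000437191
  stratum E: (1020/2660)²·1.5²/253 = 0.00130767
V̂(x̄_st) = 0.00811587
SE(x̄_st) = √0.00811587 = 0.0900881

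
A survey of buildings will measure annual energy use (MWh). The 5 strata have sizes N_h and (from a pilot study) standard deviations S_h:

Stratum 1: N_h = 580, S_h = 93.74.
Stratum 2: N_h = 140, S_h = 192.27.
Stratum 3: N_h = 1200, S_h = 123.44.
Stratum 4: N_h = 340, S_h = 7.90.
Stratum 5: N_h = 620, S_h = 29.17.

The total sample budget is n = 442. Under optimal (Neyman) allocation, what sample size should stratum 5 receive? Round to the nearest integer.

Neyman allocation: n_h = n · N_h S_h / Σ N_i S_i, with n = 442.
  stratum 1: N_h·S_h = 580·93.74 = 54369.20
  stratum 2: N_h·S_h = 140·192.27 = 26917.80
  stratum 3: N_h·S_h = 1200·123.44 = 148128.00
  stratum 4: N_h·S_h = 340·7.90 = 2686.00
  stratum 5: N_h·S_h = 620·29.17 = 18085.40
Σ N_h S_h = 250186.40
n for stratum 5 = 442·18085.40/250186.40 = 31.951 → 32

32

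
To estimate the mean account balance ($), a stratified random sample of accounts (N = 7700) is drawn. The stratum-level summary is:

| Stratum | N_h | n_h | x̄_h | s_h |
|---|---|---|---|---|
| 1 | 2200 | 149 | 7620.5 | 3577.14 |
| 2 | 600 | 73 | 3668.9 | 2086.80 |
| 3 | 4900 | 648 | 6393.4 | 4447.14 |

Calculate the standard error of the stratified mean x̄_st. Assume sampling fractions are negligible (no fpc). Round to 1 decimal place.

SE(x̄_st) ≈ 140.5

V̂(x̄_st) = Σ W_h² s_h²/n_h, with W_h = N_h/N and N = 7700:
  stratum 1: (2200/7700)²·3577.14²/149 = 7010.51
  stratum 2: (600/7700)²·2086.80²/73 = 362.21
  stratum 3: (4900/7700)²·4447.14²/648 = 12359.4
V̂(x̄_st) = 19732.1
SE(x̄_st) = √19732.1 = 140.471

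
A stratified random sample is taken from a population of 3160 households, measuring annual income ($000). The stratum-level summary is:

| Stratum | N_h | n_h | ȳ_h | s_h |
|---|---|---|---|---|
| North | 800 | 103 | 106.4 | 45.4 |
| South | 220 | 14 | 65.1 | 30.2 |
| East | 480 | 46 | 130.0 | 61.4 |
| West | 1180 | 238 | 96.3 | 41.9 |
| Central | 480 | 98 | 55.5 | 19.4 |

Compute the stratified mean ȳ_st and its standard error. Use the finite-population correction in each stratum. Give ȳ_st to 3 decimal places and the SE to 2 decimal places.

ȳ_st = Σ W_h ȳ_h = (800·106.4 + 220·65.1 + 480·130.0 + 1180·96.3 + 480·55.5)/3160 = 95.60633
V̂(ȳ_st) = Σ W_h² (1 − n_h/N_h) s_h²/n_h, with W_h = N_h/N and N = 3160:
  stratum North: (800/3160)²·(1 − 103/800)·45.4²/103 = 1.11744
  stratum South: (220/3160)²·(1 − 14/220)·30.2²/14 = 0.295666
  stratum East: (480/3160)²·(1 − 46/480)·61.4²/46 = 1.70976
  stratum West: (1180/3160)²·(1 − 238/1180)·41.9²/238 = 0.821126
  stratum Central: (480/3160)²·(1 − 98/480)·19.4²/98 = 0.0705193
V̂(ȳ_st) = 4.01451
SE(ȳ_st) = √4.01451 = 2.00362

ȳ_st ≈ 95.606, SE ≈ 2.00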